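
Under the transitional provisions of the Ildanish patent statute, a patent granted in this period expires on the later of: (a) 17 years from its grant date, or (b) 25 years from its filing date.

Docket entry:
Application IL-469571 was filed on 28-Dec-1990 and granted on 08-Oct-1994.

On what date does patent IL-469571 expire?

(a) grant + 17 years → 8 October 2011.
(b) filing + 25 years → 28 December 2015.
Later of the two: 28 December 2015.

December 28, 2015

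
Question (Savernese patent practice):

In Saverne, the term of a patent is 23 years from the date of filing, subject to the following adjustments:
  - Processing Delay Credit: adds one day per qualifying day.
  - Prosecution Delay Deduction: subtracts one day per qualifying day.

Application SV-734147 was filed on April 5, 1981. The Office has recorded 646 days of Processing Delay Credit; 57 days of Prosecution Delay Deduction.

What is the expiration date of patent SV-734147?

November 15, 2005

Base term: filing date + 23 years → 5 April 2004.
Processing Delay Credit: +646 days → 11 January 2006.
Prosecution Delay Deduction: −57 days → 15 November 2005.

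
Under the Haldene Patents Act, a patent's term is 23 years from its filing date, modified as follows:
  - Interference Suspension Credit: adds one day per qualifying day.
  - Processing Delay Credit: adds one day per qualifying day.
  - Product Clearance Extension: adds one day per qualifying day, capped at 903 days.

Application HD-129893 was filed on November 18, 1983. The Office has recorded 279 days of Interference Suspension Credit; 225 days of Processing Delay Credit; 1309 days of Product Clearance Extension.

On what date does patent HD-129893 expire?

September 25, 2010

Base term: filing date + 23 years → 18 November 2006.
Interference Suspension Credit: +279 days → 24 August 2007.
Processing Delay Credit: +225 days → 5 April 2008.
Product Clearance Extension: 1309 days claimed exceeds the 903-day cap, so +903 days → 25 September 2010.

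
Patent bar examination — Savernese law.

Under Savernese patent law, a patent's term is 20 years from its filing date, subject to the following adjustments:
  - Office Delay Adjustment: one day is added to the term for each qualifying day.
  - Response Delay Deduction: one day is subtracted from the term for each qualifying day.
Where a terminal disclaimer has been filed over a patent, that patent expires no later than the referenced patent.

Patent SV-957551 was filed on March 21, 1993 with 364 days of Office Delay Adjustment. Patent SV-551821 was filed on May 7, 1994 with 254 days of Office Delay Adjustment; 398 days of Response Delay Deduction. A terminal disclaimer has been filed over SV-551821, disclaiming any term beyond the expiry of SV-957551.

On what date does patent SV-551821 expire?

December 14, 2013

Natural term of SV-551821:
  Base: filing + 20 years → 7 May 2014.
  Office Delay Adjustment: +254 days → 16 January 2015.
  Response Delay Deduction: −398 days → 14 December 2013.
Expiry of referenced patent SV-957551:
  Base: filing + 20 years → 21 March 2013.
  Office Delay Adjustment: +364 days → 20 March 2014.
Terminal disclaimer: SV-551821 expires on the earlier of 14 December 2013 and 20 March 2014.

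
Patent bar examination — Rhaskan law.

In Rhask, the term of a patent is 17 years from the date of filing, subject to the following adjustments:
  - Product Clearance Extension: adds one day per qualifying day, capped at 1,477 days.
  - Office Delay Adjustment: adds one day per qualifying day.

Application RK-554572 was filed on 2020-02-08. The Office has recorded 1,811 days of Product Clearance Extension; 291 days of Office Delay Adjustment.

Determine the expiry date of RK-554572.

Base term: filing date + 17 years → 8 February 2037.
Product Clearance Extension: 1811 days claimed exceeds the 1477-day cap, so +1477 days → 24 February 2041.
Office Delay Adjustment: +291 days → 12 December 2041.

December 12, 2041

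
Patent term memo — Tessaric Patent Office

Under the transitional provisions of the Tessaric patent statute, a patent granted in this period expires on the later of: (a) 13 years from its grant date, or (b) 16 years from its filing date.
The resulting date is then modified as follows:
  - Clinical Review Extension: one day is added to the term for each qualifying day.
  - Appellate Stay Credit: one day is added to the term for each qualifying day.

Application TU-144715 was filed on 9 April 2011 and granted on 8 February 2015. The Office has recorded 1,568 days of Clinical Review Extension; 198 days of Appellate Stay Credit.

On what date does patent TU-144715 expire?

December 9, 2032

(a) grant + 13 years → 8 February 2028.
(b) filing + 16 years → 9 April 2027.
Later of the two: 8 February 2028.
Clinical Review Extension: +1568 days → 25 May 2032.
Appellate Stay Credit: +198 days → 9 December 2032.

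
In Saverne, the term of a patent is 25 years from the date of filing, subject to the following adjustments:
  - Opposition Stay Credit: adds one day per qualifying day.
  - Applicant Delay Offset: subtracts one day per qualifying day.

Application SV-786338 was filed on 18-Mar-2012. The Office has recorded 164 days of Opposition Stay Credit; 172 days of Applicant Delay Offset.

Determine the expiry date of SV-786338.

March 10, 2037

Base term: filing date + 25 years → 18 March 2037.
Opposition Stay Credit: +164 days → 29 August 2037.
Applicant Delay Offset: −172 days → 10 March 2037.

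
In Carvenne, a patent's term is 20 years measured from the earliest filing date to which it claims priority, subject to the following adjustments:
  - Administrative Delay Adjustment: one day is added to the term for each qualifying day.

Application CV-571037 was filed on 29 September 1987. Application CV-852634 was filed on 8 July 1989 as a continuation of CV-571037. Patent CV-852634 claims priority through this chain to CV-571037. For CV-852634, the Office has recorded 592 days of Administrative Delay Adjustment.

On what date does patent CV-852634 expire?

Earliest priority filing: 29 September 1987.
Base term: 29 September 1987 + 20 years → 29 September 2007.
Administrative Delay Adjustment: +592 days → 13 May 2009.

May 13, 2009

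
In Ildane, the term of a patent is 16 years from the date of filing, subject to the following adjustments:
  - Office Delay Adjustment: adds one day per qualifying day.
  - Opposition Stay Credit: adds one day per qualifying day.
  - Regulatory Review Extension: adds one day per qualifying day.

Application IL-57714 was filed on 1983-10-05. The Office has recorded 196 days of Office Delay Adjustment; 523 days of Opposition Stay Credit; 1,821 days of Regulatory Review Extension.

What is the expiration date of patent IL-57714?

Base term: filing date + 16 years → 5 October 1999.
Office Delay Adjustment: +196 days → 18 April 2000.
Opposition Stay Credit: +523 days → 23 September 2001.
Regulatory Review Extension: +1821 days → 18 September 2006.

September 18, 2006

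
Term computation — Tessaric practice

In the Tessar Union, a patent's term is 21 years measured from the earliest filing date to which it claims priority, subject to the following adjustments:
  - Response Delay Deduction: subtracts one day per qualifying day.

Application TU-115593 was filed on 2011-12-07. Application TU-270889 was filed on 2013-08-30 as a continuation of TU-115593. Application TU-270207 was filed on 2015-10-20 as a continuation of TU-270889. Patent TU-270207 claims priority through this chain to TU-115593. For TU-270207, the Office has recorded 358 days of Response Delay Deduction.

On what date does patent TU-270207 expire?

December 15, 2031

Earliest priority filing: 7 December 2011.
Base term: 7 December 2011 + 21 years → 7 December 2032.
Response Delay Deduction: −358 days → 15 December 2031.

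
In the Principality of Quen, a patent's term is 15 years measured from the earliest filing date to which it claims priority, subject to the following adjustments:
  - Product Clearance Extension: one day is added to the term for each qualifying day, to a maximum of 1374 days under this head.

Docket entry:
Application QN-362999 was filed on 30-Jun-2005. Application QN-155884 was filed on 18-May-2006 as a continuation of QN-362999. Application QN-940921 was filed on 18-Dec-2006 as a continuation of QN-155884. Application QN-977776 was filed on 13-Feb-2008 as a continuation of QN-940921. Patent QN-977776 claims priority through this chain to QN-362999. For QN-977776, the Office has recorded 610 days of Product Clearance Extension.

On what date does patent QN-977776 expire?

March 2, 2022

Earliest priority filing: 30 June 2005.
Base term: 30 June 2005 + 15 years → 30 June 2020.
Product Clearance Extension: 610 days (within the 1374-day cap) → +610 days → 2 March 2022.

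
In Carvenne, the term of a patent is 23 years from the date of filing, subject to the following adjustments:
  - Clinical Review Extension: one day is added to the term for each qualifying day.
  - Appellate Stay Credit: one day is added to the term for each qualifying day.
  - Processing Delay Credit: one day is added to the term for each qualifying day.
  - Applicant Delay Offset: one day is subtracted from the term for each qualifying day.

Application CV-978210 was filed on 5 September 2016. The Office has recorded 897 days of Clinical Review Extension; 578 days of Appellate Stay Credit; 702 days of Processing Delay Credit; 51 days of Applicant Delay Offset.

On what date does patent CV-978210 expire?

2045-07-01

Base term: filing date + 23 years → 5 September 2039.
Clinical Review Extension: +897 days → 18 February 2042.
Appellate Stay Credit: +578 days → 19 September 2043.
Processing Delay Credit: +702 days → 21 August 2045.
Applicant Delay Offset: −51 days → 1 July 2045.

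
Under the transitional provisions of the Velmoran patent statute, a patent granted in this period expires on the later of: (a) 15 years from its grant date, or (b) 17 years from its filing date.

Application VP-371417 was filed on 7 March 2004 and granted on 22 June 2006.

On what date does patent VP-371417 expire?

2021-06-22

(a) grant + 15 years → 22 June 2021.
(b) filing + 17 years → 7 March 2021.
Later of the two: 22 June 2021.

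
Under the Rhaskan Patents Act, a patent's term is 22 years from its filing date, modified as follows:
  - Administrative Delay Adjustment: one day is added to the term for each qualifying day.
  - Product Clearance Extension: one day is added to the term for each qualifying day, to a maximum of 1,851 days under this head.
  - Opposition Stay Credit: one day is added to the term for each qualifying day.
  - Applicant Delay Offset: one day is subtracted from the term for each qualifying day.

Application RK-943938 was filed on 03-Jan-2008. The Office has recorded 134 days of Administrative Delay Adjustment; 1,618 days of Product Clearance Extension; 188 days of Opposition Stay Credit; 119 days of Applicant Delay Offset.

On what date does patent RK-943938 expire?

Base term: filing date + 22 years → 3 January 2030.
Administrative Delay Adjustment: +134 days → 17 May 2030.
Product Clearance Extension: 1618 days (within the 1851-day cap) → +1618 days → 21 October 2034.
Opposition Stay Credit: +188 days → 27 April 2035.
Applicant Delay Offset: −119 days → 29 December 2034.

2034-12-29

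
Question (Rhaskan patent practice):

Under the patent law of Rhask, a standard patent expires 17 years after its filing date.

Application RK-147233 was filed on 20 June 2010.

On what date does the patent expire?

Filing date + 17 years → 20 June 2027.

June 20, 2027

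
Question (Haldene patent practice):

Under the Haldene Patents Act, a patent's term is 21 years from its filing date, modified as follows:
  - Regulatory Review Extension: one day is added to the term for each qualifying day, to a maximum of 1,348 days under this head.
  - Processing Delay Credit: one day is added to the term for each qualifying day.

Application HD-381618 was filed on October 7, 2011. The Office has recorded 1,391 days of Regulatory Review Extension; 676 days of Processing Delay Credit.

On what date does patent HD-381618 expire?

Base term: filing date + 21 years → 7 October 2032.
Regulatory Review Extension: 1391 days claimed exceeds the 1348-day cap, so +1348 days → 16 June 2036.
Processing Delay Credit: +676 days → 23 April 2038.

2038-04-23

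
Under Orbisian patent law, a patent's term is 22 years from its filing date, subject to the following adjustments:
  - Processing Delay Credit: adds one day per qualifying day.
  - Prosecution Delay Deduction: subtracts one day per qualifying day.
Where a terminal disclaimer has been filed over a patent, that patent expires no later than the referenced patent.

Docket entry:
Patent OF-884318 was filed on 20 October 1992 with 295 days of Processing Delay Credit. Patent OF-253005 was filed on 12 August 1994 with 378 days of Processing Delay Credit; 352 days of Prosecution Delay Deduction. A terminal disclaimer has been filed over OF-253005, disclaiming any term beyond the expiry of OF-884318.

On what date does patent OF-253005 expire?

Natural term of OF-253005:
  Base: filing + 22 years → 12 August 2016.
  Processing Delay Credit: +378 days → 25 August 2017.
  Prosecution Delay Deduction: −352 days → 7 September 2016.
Expiry of referenced patent OF-884318:
  Base: filing + 22 years → 20 October 2014.
  Processing Delay Credit: +295 days → 11 August 2015.
Terminal disclaimer: OF-253005 expires on the earlier of 7 September 2016 and 11 August 2015.

August 11, 2015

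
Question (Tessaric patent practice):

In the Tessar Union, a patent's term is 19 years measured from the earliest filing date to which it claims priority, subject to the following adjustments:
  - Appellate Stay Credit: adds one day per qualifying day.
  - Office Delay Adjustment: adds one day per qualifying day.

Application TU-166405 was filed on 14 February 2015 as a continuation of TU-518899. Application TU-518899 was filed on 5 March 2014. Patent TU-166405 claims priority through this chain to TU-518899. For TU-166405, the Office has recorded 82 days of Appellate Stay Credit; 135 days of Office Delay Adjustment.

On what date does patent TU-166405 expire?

Earliest priority filing: 5 March 2014.
Base term: 5 March 2014 + 19 years → 5 March 2033.
Appellate Stay Credit: +82 days → 26 May 2033.
Office Delay Adjustment: +135 days → 8 October 2033.

2033-10-08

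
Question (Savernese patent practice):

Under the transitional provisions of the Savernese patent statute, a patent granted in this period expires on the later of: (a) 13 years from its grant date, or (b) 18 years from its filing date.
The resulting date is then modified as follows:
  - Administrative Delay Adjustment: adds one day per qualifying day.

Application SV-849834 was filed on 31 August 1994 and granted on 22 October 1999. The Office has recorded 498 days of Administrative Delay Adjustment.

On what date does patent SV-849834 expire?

2014-03-04

(a) grant + 13 years → 22 October 2012.
(b) filing + 18 years → 31 August 2012.
Later of the two: 22 October 2012.
Administrative Delay Adjustment: +498 days → 4 March 2014.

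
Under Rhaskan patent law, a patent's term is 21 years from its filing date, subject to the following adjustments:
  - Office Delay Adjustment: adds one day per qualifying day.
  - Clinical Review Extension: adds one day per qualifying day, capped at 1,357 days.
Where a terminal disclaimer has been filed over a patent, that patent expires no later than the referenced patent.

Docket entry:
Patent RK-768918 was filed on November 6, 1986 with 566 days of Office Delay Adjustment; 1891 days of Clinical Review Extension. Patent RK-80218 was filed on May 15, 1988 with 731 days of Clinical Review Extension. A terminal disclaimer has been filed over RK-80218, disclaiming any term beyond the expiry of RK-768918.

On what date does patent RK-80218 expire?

Natural term of RK-80218:
  Base: filing + 21 years → 15 May 2009.
  Clinical Review Extension: 731 days (within the 1357-day cap) → +731 days → 16 May 2011.
Expiry of referenced patent RK-768918:
  Base: filing + 21 years → 6 November 2007.
  Office Delay Adjustment: +566 days → 25 May 2009.
  Clinical Review Extension: 1891 days claimed exceeds the 1357-day cap, so +1357 days → 10 February 2013.
Terminal disclaimer: RK-80218 expires on the earlier of 16 May 2011 and 10 February 2013.

2011-05-16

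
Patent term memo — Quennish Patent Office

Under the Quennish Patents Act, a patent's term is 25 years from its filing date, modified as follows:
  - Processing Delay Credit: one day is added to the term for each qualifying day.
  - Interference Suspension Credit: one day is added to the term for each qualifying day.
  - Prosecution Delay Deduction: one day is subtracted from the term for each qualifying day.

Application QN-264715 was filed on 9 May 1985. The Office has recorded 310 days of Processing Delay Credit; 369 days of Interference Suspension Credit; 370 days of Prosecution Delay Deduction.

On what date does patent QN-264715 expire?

2011-03-14

Base term: filing date + 25 years → 9 May 2010.
Processing Delay Credit: +310 days → 15 March 2011.
Interference Suspension Credit: +369 days → 18 March 2012.
Prosecution Delay Deduction: −370 days → 14 March 2011.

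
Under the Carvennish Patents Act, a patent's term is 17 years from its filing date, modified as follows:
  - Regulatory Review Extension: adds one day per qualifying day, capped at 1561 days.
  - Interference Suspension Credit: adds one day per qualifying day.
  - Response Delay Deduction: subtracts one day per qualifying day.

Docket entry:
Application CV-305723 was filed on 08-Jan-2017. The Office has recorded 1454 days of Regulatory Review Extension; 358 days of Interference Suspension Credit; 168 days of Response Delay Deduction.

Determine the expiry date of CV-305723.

Base term: filing date + 17 years → 8 January 2034.
Regulatory Review Extension: 1454 days (within the 1561-day cap) → +1454 days → 1 January 2038.
Interference Suspension Credit: +358 days → 25 December 2038.
Response Delay Deduction: −168 days → 10 July 2038.

July 10, 2038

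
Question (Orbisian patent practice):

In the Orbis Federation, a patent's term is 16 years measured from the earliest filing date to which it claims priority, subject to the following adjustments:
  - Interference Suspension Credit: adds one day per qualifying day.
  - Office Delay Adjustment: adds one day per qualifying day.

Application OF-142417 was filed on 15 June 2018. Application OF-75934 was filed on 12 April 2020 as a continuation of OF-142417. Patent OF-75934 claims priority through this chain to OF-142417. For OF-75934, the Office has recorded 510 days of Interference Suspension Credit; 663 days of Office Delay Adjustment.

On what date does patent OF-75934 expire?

Earliest priority filing: 15 June 2018.
Base term: 15 June 2018 + 16 years → 15 June 2034.
Interference Suspension Credit: +510 days → 7 November 2035.
Office Delay Adjustment: +663 days → 31 August 2037.

August 31, 2037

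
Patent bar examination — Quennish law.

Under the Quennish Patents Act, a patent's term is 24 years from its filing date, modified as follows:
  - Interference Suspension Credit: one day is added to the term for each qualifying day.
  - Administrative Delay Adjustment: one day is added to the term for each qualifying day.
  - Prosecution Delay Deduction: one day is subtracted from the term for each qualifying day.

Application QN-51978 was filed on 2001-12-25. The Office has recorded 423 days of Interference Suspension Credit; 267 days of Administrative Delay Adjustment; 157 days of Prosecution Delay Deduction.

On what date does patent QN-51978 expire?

Base term: filing date + 24 years → 25 December 2025.
Interference Suspension Credit: +423 days → 21 February 2027.
Administrative Delay Adjustment: +267 days → 15 November 2027.
Prosecution Delay Deduction: −157 days → 11 June 2027.

2027-06-11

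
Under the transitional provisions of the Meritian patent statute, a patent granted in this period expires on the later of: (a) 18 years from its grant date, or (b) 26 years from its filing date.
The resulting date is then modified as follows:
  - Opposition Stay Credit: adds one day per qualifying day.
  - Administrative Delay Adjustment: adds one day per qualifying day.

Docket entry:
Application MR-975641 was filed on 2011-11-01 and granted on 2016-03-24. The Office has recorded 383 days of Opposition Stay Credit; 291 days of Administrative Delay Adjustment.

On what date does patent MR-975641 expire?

(a) grant + 18 years → 24 March 2034.
(b) filing + 26 years → 1 November 2037.
Later of the two: 1 November 2037.
Opposition Stay Credit: +383 days → 19 November 2038.
Administrative Delay Adjustment: +291 days → 6 September 2039.

September 6, 2039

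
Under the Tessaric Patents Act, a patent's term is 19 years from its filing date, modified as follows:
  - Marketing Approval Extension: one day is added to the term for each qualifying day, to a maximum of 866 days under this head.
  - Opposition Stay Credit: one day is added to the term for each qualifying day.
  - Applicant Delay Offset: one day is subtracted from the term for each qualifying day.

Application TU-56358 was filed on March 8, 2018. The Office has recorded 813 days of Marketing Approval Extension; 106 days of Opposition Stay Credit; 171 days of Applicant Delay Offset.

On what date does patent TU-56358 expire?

March 26, 2039

Base term: filing date + 19 years → 8 March 2037.
Marketing Approval Extension: 813 days (within the 866-day cap) → +813 days → 30 May 2039.
Opposition Stay Credit: +106 days → 13 September 2039.
Applicant Delay Offset: −171 days → 26 March 2039.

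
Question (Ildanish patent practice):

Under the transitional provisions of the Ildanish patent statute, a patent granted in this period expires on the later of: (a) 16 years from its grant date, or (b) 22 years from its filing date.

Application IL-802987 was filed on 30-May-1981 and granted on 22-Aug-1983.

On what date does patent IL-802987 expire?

(a) grant + 16 years → 22 August 1999.
(b) filing + 22 years → 30 May 2003.
Later of the two: 30 May 2003.

May 30, 2003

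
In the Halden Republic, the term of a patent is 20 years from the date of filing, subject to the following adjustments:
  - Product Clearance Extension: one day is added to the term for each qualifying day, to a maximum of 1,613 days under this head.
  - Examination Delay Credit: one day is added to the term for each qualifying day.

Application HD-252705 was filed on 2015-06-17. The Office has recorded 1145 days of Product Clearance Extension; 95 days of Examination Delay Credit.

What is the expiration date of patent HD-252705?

Base term: filing date + 20 years → 17 June 2035.
Product Clearance Extension: 1145 days (within the 1613-day cap) → +1145 days → 5 August 2038.
Examination Delay Credit: +95 days → 8 November 2038.

November 8, 2038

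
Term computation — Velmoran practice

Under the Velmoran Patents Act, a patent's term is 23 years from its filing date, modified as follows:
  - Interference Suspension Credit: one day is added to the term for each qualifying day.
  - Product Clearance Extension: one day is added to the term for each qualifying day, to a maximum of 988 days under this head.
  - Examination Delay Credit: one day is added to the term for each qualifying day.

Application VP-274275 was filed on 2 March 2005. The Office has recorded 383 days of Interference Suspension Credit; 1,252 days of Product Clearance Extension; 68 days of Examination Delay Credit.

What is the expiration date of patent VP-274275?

Base term: filing date + 23 years → 2 March 2028.
Interference Suspension Credit: +383 days → 20 March 2029.
Product Clearance Extension: 1252 days claimed exceeds the 988-day cap, so +988 days → 3 December 2031.
Examination Delay Credit: +68 days → 9 February 2032.

2032-02-09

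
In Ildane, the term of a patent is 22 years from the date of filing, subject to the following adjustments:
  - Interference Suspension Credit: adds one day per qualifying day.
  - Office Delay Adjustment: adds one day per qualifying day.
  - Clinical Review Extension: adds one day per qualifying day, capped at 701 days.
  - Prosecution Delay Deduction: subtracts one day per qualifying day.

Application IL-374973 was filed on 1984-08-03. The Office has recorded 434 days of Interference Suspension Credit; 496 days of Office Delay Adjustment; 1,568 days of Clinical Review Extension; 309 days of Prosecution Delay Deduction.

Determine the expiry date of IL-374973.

March 17, 2010

Base term: filing date + 22 years → 3 August 2006.
Interference Suspension Credit: +434 days → 11 October 2007.
Office Delay Adjustment: +496 days → 18 February 2009.
Clinical Review Extension: 1568 days claimed exceeds the 701-day cap, so +701 days → 20 January 2011.
Prosecution Delay Deduction: −309 days → 17 March 2010.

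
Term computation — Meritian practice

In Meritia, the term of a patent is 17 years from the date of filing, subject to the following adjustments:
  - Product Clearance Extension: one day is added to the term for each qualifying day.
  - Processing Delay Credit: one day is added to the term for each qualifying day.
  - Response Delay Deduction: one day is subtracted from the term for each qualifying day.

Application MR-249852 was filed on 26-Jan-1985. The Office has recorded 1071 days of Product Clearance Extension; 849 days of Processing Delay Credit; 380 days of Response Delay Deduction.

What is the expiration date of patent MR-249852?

2006-04-15

Base term: filing date + 17 years → 26 January 2002.
Product Clearance Extension: +1071 days → 1 January 2005.
Processing Delay Credit: +849 days → 30 April 2007.
Response Delay Deduction: −380 days → 15 April 2006.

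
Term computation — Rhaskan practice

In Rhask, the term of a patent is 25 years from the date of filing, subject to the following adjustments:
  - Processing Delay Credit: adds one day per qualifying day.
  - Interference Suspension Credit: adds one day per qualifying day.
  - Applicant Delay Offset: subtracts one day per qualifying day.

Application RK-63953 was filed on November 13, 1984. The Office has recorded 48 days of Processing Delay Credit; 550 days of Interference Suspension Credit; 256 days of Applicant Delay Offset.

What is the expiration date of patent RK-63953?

Base term: filing date + 25 years → 13 November 2009.
Processing Delay Credit: +48 days → 31 December 2009.
Interference Suspension Credit: +550 days → 4 July 2011.
Applicant Delay Offset: −256 days → 21 October 2010.

October 21, 2010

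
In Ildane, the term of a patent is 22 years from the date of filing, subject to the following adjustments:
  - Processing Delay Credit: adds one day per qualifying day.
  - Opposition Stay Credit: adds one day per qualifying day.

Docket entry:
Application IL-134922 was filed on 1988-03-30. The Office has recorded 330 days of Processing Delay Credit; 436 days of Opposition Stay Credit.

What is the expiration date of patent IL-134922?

May 4, 2012

Base term: filing date + 22 years → 30 March 2010.
Processing Delay Credit: +330 days → 23 February 2011.
Opposition Stay Credit: +436 days → 4 May 2012.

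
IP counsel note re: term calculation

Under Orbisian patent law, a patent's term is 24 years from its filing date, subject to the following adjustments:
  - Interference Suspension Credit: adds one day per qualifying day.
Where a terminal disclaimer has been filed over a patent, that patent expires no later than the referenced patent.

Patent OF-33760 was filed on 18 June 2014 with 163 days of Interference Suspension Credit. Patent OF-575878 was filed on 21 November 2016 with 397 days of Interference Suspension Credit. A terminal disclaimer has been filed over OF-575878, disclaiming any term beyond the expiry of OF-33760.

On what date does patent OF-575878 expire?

Natural term of OF-575878:
  Base: filing + 24 years → 21 November 2040.
  Interference Suspension Credit: +397 days → 23 December 2041.
Expiry of referenced patent OF-33760:
  Base: filing + 24 years → 18 June 2038.
  Interference Suspension Credit: +163 days → 28 November 2038.
Terminal disclaimer: OF-575878 expires on the earlier of 23 December 2041 and 28 November 2038.

2038-11-28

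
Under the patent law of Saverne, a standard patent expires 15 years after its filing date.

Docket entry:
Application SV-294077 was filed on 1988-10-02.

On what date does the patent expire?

October 2, 2003

Filing date + 15 years → 2 October 2003.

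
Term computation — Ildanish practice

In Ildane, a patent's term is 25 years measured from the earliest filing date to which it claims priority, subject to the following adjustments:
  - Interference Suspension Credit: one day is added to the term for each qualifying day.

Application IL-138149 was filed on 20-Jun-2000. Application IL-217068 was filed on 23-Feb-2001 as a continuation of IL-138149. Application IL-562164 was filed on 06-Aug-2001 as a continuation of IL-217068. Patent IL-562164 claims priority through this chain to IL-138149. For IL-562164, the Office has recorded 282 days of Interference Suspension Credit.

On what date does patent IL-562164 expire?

2026-03-29

Earliest priority filing: 20 June 2000.
Base term: 20 June 2000 + 25 years → 20 June 2025.
Interference Suspension Credit: +282 days → 29 March 2026.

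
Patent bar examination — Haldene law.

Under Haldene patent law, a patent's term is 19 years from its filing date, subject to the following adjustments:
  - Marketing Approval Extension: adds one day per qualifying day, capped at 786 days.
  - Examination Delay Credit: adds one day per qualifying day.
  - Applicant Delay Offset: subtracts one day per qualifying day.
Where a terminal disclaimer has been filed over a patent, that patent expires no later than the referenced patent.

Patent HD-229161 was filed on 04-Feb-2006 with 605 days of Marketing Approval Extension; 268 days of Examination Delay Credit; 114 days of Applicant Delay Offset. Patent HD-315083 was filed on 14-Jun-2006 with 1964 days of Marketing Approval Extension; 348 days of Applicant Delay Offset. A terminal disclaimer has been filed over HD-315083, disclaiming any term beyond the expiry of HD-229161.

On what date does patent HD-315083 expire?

August 26, 2026

Natural term of HD-315083:
  Base: filing + 19 years → 14 June 2025.
  Marketing Approval Extension: 1964 days claimed exceeds the 786-day cap, so +786 days → 9 August 2027.
  Applicant Delay Offset: −348 days → 26 August 2026.
Expiry of referenced patent HD-229161:
  Base: filing + 19 years → 4 February 2025.
  Marketing Approval Extension: 605 days (within the 786-day cap) → +605 days → 2 October 2026.
  Examination Delay Credit: +268 days → 27 June 2027.
  Applicant Delay Offset: −114 days → 5 March 2027.
Terminal disclaimer: HD-315083 expires on the earlier of 26 August 2026 and 5 March 2027.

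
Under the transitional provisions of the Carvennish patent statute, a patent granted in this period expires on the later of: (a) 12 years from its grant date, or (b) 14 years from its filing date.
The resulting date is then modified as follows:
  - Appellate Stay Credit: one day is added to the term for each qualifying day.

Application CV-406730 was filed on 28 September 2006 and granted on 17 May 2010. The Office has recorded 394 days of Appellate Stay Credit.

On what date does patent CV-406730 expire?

June 15, 2023

(a) grant + 12 years → 17 May 2022.
(b) filing + 14 years → 28 September 2020.
Later of the two: 17 May 2022.
Appellate Stay Credit: +394 days → 15 June 2023.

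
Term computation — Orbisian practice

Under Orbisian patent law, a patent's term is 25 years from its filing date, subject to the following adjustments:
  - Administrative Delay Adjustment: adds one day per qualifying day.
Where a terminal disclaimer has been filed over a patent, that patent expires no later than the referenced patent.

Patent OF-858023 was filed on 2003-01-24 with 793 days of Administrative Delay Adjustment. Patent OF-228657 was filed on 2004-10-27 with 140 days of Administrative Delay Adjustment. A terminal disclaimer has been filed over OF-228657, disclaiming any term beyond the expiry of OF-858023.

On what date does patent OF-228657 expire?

Natural term of OF-228657:
  Base: filing + 25 years → 27 October 2029.
  Administrative Delay Adjustment: +140 days → 16 March 2030.
Expiry of referenced patent OF-858023:
  Base: filing + 25 years → 24 January 2028.
  Administrative Delay Adjustment: +793 days → 27 March 2030.
Terminal disclaimer: OF-228657 expires on the earlier of 16 March 2030 and 27 March 2030.

March 16, 2030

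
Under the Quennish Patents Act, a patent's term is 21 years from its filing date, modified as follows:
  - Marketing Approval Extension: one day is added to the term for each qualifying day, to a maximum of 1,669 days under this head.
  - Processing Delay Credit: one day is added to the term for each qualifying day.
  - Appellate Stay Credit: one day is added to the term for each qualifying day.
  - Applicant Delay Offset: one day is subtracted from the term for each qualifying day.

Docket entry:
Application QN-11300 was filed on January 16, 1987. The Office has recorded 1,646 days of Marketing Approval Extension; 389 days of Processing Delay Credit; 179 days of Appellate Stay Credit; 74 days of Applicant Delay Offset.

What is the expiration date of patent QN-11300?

Base term: filing date + 21 years → 16 January 2008.
Marketing Approval Extension: 1646 days (within the 1669-day cap) → +1646 days → 19 July 2012.
Processing Delay Credit: +389 days → 12 August 2013.
Appellate Stay Credit: +179 days → 7 February 2014.
Applicant Delay Offset: −74 days → 25 November 2013.

November 25, 2013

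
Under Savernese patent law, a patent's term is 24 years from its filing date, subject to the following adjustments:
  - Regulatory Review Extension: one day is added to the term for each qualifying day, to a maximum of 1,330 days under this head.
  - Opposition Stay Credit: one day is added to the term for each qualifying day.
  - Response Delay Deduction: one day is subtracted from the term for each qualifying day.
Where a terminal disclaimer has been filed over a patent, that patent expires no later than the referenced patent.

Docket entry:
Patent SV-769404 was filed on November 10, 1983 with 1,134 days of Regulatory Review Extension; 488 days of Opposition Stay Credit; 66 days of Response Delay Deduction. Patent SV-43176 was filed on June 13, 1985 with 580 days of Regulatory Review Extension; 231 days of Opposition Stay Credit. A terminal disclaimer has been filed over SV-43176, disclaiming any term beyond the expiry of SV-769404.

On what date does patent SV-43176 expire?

September 2, 2011

Natural term of SV-43176:
  Base: filing + 24 years → 13 June 2009.
  Regulatory Review Extension: 580 days (within the 1330-day cap) → +580 days → 14 January 2011.
  Opposition Stay Credit: +231 days → 2 September 2011.
Expiry of referenced patent SV-769404:
  Base: filing + 24 years → 10 November 2007.
  Regulatory Review Extension: 1134 days (within the 1330-day cap) → +1134 days → 18 December 2010.
  Opposition Stay Credit: +488 days → 19 April 2012.
  Response Delay Deduction: −66 days → 13 February 2012.
Terminal disclaimer: SV-43176 expires on the earlier of 2 September 2011 and 13 February 2012.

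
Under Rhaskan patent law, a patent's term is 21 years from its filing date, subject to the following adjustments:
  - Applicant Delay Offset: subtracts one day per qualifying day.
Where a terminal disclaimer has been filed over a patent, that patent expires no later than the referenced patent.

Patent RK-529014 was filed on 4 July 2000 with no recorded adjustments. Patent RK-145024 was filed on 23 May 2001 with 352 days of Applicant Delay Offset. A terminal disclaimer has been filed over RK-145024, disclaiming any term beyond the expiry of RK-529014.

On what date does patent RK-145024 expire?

Natural term of RK-145024:
  Base: filing + 21 years → 23 May 2022.
  Applicant Delay Offset: −352 days → 5 June 2021.
Expiry of referenced patent RK-529014:
  Base: filing + 21 years → 4 July 2021.
Terminal disclaimer: RK-145024 expires on the earlier of 5 June 2021 and 4 July 2021.

2021-06-05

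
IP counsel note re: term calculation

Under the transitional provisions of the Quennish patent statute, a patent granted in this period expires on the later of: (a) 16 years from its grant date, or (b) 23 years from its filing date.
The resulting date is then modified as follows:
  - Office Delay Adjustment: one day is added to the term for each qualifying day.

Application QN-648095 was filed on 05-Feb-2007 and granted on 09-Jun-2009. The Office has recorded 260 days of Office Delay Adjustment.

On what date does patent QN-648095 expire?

(a) grant + 16 years → 9 June 2025.
(b) filing + 23 years → 5 February 2030.
Later of the two: 5 February 2030.
Office Delay Adjustment: +260 days → 23 October 2030.

October 23, 2030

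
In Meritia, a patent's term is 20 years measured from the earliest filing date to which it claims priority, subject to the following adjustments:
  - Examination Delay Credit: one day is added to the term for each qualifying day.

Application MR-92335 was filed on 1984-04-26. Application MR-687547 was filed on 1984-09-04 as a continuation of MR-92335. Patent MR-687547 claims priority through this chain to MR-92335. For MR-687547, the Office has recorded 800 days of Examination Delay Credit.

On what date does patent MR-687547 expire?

Earliest priority filing: 26 April 1984.
Base term: 26 April 1984 + 20 years → 26 April 2004.
Examination Delay Credit: +800 days → 5 July 2006.

2006-07-05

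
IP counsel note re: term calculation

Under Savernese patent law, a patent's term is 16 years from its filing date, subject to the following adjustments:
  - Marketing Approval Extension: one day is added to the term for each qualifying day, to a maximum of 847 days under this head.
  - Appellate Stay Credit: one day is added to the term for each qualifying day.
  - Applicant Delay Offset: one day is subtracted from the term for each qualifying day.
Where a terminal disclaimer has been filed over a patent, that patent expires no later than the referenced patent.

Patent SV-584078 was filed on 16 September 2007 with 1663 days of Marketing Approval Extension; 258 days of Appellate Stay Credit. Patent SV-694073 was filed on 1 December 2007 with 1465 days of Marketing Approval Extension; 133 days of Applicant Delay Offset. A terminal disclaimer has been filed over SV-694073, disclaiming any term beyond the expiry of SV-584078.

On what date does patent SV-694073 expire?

Natural term of SV-694073:
  Base: filing + 16 years → 1 December 2023.
  Marketing Approval Extension: 1465 days claimed exceeds the 847-day cap, so +847 days → 27 March 2026.
  Applicant Delay Offset: −133 days → 14 November 2025.
Expiry of referenced patent SV-584078:
  Base: filing + 16 years → 16 September 2023.
  Marketing Approval Extension: 1663 days claimed exceeds the 847-day cap, so +847 days → 10 January 2026.
  Appellate Stay Credit: +258 days → 25 September 2026.
Terminal disclaimer: SV-694073 expires on the earlier of 14 November 2025 and 25 September 2026.

2025-11-14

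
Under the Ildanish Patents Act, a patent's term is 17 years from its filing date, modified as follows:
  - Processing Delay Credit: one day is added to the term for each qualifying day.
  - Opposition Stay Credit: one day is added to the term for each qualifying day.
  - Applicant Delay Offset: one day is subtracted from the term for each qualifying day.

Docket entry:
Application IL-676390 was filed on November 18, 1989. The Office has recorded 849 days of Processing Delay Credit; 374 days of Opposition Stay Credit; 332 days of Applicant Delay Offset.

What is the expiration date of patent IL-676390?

Base term: filing date + 17 years → 18 November 2006.
Processing Delay Credit: +849 days → 16 March 2009.
Opposition Stay Credit: +374 days → 25 March 2010.
Applicant Delay Offset: −332 days → 27 April 2009.

2009-04-27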